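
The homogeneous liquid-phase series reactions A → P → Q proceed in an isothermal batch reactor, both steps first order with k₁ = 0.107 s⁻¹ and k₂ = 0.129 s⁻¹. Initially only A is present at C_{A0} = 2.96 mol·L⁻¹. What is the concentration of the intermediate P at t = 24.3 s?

For first-order series with pure A initially, C_P(t) = k₁C_{A0}/(k₂−k₁)·(e^(−k₁t) − e^(−k₂t)).
e^(−k₁t) = e^(−0.107×24.3) = e^(−2.600) = 0.07427; e^(−k₂t) = e^(−3.135) = 0.04351.
C_P = 0.107×2.96/(0.129−0.107) × (0.07427−0.04351) = 14.40×0.03075 = 0.4427 mol·L⁻¹.

0.443 mol·L⁻¹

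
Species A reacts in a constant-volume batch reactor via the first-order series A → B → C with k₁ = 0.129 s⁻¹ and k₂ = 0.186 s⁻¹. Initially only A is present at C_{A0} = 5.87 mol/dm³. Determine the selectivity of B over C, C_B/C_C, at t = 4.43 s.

1.90

Solving the coupled first-order balances gives C_B(t) = [k₁/(k₂−k₁)]·C_{A0}·(e^(−k₁t) − e^(−k₂t)).
e^(−k₁t) = e^(−0.129×4.43) = e^(−0.5715) = 0.5647; e^(−k₂t) = e^(−0.8240) = 0.4387.
C_B = 0.129×5.87/(0.186−0.129) × (0.5647−0.4387) = 13.28×0.1260 = 1.674 mol/dm³.
C_A = C_{A0}e^(−k₁t) = 3.315 mol/dm³, so C_C = C_{A0}−C_A−C_B = 0.8812 mol/dm³; C_B/C_C = 1.90.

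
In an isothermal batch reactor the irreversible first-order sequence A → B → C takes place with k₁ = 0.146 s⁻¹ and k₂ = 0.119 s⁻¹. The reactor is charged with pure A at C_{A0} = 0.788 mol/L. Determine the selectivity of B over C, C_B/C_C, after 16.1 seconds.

For first-order series with pure A initially, C_B(t) = k₁C_{A0}/(k₂−k₁)·(e^(−k₁t) − e^(−k₂t)).
e^(−k₁t) = e^(−0.146×16.1) = e^(−2.351) = 0.09531; e^(−k₂t) = e^(−1.916) = 0.1472.
C_B = 0.146×0.788/(0.119−0.146) × (0.09531−0.1472) = (-4.261)×(-0.05190) = 0.2211 mol/L.
C_A = C_{A0}e^(−k₁t) = 0.07511 mol/L, so C_C = C_{A0}−C_A−C_B = 0.4918 mol/L; C_B/C_C = 0.450.

0.450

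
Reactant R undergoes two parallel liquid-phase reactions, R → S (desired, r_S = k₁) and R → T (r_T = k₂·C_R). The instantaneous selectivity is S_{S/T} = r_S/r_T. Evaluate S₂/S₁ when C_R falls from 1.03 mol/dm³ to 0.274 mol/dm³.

S_{S/T} = (k₁/k₂)·C_R⁻¹, so S₂/S₁ = (C_{R,2}/C_{R,1})⁻¹.
= 1.03/0.274 = 3.76.

3.76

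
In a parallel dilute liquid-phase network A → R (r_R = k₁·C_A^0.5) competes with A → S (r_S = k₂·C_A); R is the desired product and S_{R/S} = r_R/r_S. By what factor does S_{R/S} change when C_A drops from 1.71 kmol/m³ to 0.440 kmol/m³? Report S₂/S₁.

S_{R/S} = (k₁/k₂)·C_A^-0.5, so S₂/S₁ = (C_{A,2}/C_{A,1})^-0.5.
= (0.440/1.71)^(-0.5) = (0.2573)^(-0.5) = 1.97.
Selectivity toward R rises as C_A falls — low-concentration operation is favoured.

1.97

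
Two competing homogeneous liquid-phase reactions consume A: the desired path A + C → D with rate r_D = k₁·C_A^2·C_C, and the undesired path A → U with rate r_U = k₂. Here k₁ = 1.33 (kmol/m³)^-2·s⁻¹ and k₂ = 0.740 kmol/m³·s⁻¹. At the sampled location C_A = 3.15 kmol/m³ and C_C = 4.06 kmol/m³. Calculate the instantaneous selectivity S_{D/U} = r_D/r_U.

S_{D/U} = r_D/r_U = (k₁·C_A^2·C_C)/(k₂) = (k₁/k₂)·C_A^2·C_C.
= (1.33×3.150^2×4.060) / (0.740) = 53.58/0.7400 = 72.4.
Since the desired path is higher order in A, keeping C_A high (PFR or concentrated feed) favours D.

72.4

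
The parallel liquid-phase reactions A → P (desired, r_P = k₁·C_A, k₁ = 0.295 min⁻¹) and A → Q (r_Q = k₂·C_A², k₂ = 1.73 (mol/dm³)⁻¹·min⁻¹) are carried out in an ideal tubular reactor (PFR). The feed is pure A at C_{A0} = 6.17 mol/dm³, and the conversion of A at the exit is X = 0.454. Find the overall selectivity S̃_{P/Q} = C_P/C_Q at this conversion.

C_A = C_{A0}(1−X) = 3.369 mol/dm³.
Along a PFR/batch, dC_P/dC_A = −r_P/(r_P+r_Q) = −k₁/(k₁+k₂·C_A).
Integrating from C_{A0} to C_A: C_P = (0.295/1.73)·ln[(0.295+1.73·6.17)/(0.295+1.73·3.37)] = 0.1705·ln(10.97/6.123) = 0.09942 mol/dm³.
C_Q = (C_{A0}−C_A)−C_P = 2.702 mol/dm³; S̃_{P/Q} = 0.09942/2.702 = 0.0368.

0.0368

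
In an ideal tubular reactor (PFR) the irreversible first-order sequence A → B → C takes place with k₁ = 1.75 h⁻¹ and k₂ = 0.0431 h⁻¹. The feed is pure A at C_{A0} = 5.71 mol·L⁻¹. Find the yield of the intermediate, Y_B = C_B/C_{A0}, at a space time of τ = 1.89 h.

0.908

For first-order series with pure A initially, C_B(τ) = k₁C_{A0}/(k₂−k₁)·(e^(−k₁τ) − e^(−k₂τ)).
e^(−k₁τ) = e^(−1.75×1.89) = e^(−3.307) = 0.03661; e^(−k₂τ) = e^(−0.08146) = 0.9218.
C_B = 1.75×5.71/(0.0431−1.75) × (0.03661−0.9218) = (-5.854)×(-0.8852) = 5.182 mol·L⁻¹.
Y_B = C_B/C_{A0} = 5.182/5.71 = 0.908.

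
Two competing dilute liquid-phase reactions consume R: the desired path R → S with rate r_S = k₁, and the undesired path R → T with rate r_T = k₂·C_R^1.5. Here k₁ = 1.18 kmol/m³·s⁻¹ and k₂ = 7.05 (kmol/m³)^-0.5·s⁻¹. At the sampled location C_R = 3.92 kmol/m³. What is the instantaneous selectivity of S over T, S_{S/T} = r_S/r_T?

0.0216

S_{S/T} = r_S/r_T = (k₁)/(k₂·C_R^1.5) = (k₁/k₂)·C_R^-1.5.
= (1.18) / (7.05×3.920^1.5) = 1.180/54.72 = 0.0216.
The undesired path is higher order in R, so low C_R (CSTR or dilute feed) favours S.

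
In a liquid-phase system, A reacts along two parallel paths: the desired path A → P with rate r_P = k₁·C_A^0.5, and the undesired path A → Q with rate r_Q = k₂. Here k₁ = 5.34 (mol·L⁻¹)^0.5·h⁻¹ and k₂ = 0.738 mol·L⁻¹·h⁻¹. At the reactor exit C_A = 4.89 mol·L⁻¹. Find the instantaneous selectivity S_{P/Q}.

S_{P/Q} = r_P/r_Q = (k₁·C_A^0.5)/(k₂) = (k₁/k₂)·C_A^0.5.
= (5.34×4.890^0.5) / (0.738) = 11.81/0.7380 = 16.0.

16.0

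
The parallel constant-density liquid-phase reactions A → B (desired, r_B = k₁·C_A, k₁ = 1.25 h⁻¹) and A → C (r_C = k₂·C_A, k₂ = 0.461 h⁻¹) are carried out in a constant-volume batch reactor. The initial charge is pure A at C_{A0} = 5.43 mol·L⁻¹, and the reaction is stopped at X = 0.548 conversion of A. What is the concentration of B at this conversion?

2.17 mol·L⁻¹

C_A = C_{A0}(1−X) = 2.454 mol·L⁻¹.
Both paths are first order in A, so the instantaneous fraction to B is constant: dC_B/d(−C_A) = k₁/(k₁+k₂) = 0.7306.
C_B = 0.7306·(C_{A0}−C_A) = 0.7306×2.976 = 2.17 mol·L⁻¹.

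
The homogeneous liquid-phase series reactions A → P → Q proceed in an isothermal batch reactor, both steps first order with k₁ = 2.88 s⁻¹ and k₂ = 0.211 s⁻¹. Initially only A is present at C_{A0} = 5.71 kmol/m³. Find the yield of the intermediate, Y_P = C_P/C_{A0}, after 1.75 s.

Solving the coupled first-order balances gives C_P(t) = [k₁/(k₂−k₁)]·C_{A0}·(e^(−k₁t) − e^(−k₂t)).
e^(−k₁t) = e^(−2.88×1.75) = e^(−5.040) = 0.006474; e^(−k₂t) = e^(−0.3692) = 0.6913.
C_P = 2.88×5.71/(0.211−2.88) × (0.006474−0.6913) = (-6.161)×(-0.6848) = 4.219 kmol/m³.
Y_P = C_P/C_{A0} = 4.219/5.71 = 0.739.

0.739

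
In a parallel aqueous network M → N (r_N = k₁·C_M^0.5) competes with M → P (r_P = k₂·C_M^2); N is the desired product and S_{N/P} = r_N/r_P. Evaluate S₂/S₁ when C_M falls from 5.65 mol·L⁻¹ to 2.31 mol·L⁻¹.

3.83

S_{N/P} = (k₁/k₂)·C_M^-1.5, so S₂/S₁ = (C_{M,2}/C_{M,1})^-1.5.
= (2.31/5.65)^(-1.5) = (0.4088)^(-1.5) = 3.83.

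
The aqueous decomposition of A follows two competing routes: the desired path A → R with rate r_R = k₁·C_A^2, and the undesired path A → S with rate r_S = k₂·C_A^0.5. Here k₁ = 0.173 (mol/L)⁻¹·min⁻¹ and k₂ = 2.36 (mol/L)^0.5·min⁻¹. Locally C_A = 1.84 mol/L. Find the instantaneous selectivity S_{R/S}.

0.183

S_{R/S} = r_R/r_S = (k₁·C_A^2)/(k₂·C_A^0.5) = (k₁/k₂)·C_A^1.5.
= (0.173×1.840^2) / (2.36×1.840^0.5) = 0.5857/3.201 = 0.183.
Since the desired path is higher order in A, keeping C_A high (PFR or concentrated feed) favours R.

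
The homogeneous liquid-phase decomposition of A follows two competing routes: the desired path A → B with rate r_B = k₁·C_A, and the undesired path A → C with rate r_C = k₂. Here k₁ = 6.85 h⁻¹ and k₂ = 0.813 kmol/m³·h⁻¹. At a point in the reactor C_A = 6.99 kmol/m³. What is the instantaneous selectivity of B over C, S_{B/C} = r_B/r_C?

58.9

S_{B/C} = r_B/r_C = (k₁·C_A)/(k₂) = (k₁/k₂)·C_A.
= (6.85×6.990) / (0.813) = 47.88/0.8130 = 58.9.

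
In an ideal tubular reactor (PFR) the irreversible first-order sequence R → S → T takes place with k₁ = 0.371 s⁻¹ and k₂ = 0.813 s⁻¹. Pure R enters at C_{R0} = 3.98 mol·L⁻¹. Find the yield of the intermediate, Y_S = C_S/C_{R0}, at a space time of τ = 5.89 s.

0.0874

For first-order series with pure R initially, C_S(τ) = k₁C_{R0}/(k₂−k₁)·(e^(−k₁τ) − e^(−k₂τ)).
e^(−k₁τ) = e^(−0.371×5.89) = e^(−2.185) = 0.1125; e^(−k₂τ) = e^(−4.789) = 0.008324.
C_S = 0.371×3.98/(0.813−0.371) × (0.1125−0.008324) = 3.341×0.1041 = 0.3479 mol·L⁻¹.
Y_S = C_S/C_{R0} = 0.3479/3.98 = 0.0874.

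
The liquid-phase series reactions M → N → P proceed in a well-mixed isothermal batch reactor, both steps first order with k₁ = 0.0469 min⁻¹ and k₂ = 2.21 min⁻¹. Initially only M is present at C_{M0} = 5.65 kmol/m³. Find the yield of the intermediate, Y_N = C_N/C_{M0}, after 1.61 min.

0.0195

The intermediate concentration in a first-order A→B→C sequence is C_N = k₁C_{M0}(e^(−k₁t) − e^(−k₂t))/(k₂−k₁).
e^(−k₁t) = e^(−0.0469×1.61) = e^(−0.07551) = 0.9273; e^(−k₂t) = e^(−3.558) = 0.02849.
C_N = 0.0469×5.65/(2.21−0.0469) × (0.9273−0.02849) = 0.1225×0.8988 = 0.1101 kmol/m³.
Y_N = C_N/C_{M0} = 0.1101/5.65 = 0.0195.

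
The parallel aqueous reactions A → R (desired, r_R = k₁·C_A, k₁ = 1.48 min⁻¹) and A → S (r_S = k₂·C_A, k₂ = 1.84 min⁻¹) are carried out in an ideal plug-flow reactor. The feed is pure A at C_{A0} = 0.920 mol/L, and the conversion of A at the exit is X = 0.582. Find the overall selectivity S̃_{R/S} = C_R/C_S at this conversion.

C_A = C_{A0}(1−X) = 0.3846 mol/L.
Both paths are first order in A, so the instantaneous fraction to R is constant: dC_R/d(−C_A) = k₁/(k₁+k₂) = 0.4458.
C_R = 0.4458·(C_{A0}−C_A) = 0.4458×0.5354 = 0.239 mol/L.
C_S = (C_{A0}−C_A)−C_R = 0.2967 mol/L; S̃_{R/S} = 0.2387/0.2967 = 0.804.

0.804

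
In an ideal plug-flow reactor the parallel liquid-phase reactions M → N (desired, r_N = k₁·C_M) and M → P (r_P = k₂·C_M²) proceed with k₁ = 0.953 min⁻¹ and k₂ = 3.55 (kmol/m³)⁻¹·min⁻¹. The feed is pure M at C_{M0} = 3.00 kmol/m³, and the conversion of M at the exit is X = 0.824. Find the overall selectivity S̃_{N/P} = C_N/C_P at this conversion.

0.181

C_M = C_{M0}(1−X) = 0.5280 kmol/m³.
Along a PFR/batch, dC_N/dC_M = −r_N/(r_N+r_P) = −k₁/(k₁+k₂·C_M).
Integrating from C_{M0} to C_M: C_N = (0.953/3.55)·ln[(0.953+3.55·3.00)/(0.953+3.55·0.528)] = 0.2685·ln(11.60/2.827) = 0.3790 kmol/m³.
C_P = (C_{M0}−C_M)−C_N = 2.093 kmol/m³; S̃_{N/P} = 0.3790/2.093 = 0.181.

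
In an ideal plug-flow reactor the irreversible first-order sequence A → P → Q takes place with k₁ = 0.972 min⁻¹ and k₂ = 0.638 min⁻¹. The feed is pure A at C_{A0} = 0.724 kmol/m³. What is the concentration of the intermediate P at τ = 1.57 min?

0.316 kmol/m³

Solving the coupled first-order balances gives C_P(τ) = [k₁/(k₂−k₁)]·C_{A0}·(e^(−k₁τ) − e^(−k₂τ)).
e^(−k₁τ) = e^(−0.972×1.57) = e^(−1.526) = 0.2174; e^(−k₂τ) = e^(−1.002) = 0.3673.
C_P = 0.972×0.724/(0.638−0.972) × (0.2174−0.3673) = (-2.107)×(-0.1499) = 0.3158 kmol/m³.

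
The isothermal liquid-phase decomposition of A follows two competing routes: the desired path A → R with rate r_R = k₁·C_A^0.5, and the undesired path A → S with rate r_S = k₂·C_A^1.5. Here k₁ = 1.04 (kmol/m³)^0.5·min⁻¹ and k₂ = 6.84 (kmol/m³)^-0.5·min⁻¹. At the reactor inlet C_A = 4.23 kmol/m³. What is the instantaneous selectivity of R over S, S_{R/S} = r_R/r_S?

S_{R/S} = r_R/r_S = (k₁·C_A^0.5)/(k₂·C_A^1.5) = (k₁/k₂)·C_A⁻¹.
= (1.04×4.230^0.5) / (6.84×4.230^1.5) = 2.139/59.51 = 0.0359.
The undesired path is higher order in A, so low C_A (CSTR or dilute feed) favours R.

0.0359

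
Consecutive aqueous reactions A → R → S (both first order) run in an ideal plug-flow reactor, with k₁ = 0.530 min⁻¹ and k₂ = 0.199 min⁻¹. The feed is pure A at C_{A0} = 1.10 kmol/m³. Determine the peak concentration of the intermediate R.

0.610 kmol/m³

At the optimum, C_{R,max}/C_{A0} = (k₁/k₂)^[k₂/(k₂−k₁)].
= (0.530/0.199)^(0.199/(0.199−0.530)) = (2.663)^(-0.6012) = 0.5549.
C_{R,max} = 0.5549×1.10 = 0.610 kmol/m³.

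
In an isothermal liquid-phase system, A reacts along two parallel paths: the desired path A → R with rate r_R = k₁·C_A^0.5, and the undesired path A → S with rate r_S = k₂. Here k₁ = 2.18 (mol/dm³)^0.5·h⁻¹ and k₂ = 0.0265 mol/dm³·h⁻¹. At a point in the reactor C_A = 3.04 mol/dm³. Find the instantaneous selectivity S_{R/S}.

S_{R/S} = r_R/r_S = (k₁·C_A^0.5)/(k₂) = (k₁/k₂)·C_A^0.5.
= (2.18×3.040^0.5) / (0.0265) = 3.801/0.02650 = 143.
Since the desired path is higher order in A, keeping C_A high (PFR or concentrated feed) favours R.

143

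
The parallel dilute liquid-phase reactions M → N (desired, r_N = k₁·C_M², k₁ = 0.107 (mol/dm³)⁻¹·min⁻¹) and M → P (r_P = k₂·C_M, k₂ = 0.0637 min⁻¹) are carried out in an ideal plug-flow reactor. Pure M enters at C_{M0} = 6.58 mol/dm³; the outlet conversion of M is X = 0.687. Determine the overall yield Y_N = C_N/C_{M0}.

C_M = C_{M0}(1−X) = 2.060 mol/dm³.
Along a PFR/batch, dC_P/dC_M = −r_P/(r_N+r_P) = −k₂/(k₂+k₁·C_M).
Integrating from C_{M0} to C_M: C_P = (0.0637/0.107)·ln[(0.0637+0.107·6.58)/(0.0637+0.107·2.06)] = 0.5953·ln(0.7678/0.2841) = 0.5919 mol/dm³.
Then C_N = (C_{M0}−C_M) − C_P = 4.520 − 0.5919 = 3.929 mol/dm³.
Y_N = C_N/C_{M0} = 3.929/6.58 = 0.597.

0.597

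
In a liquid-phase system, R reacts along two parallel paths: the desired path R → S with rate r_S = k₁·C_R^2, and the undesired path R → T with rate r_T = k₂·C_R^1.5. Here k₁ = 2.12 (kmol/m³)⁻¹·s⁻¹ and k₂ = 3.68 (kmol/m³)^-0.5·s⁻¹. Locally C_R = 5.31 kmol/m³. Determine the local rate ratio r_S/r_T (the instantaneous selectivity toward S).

1.33

S_{S/T} = r_S/r_T = (k₁·C_R^2)/(k₂·C_R^1.5) = (k₁/k₂)·C_R^0.5.
= (2.12×5.310^2) / (3.68×5.310^1.5) = 59.78/45.03 = 1.33.
Since the desired path is higher order in R, keeping C_R high (PFR or concentrated feed) favours S.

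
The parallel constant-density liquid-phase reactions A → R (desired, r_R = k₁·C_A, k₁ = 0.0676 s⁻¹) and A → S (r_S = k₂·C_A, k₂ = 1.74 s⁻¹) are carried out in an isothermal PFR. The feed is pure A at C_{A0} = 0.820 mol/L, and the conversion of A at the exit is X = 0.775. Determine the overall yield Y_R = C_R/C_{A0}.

C_A = C_{A0}(1−X) = 0.1845 mol/L.
Both paths are first order in A, so the instantaneous fraction to R is constant: dC_R/d(−C_A) = k₁/(k₁+k₂) = 0.03740.
C_R = 0.03740·(C_{A0}−C_A) = 0.03740×0.6355 = 0.0238 mol/L.
Y_R = C_R/C_{A0} = 0.02377/0.820 = 0.0290.

0.0290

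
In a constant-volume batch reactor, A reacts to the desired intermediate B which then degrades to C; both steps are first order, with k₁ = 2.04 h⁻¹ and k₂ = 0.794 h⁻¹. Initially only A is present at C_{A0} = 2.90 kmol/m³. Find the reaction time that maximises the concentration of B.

For first-order series the maximum of C_B occurs at t_opt = ln(k₂/k₁)/(k₂−k₁).
= ln(0.794/2.04)/(0.794−2.04) = ln(0.3892)/-1.246 = -0.9436/-1.246 = 0.757 h.

0.757 h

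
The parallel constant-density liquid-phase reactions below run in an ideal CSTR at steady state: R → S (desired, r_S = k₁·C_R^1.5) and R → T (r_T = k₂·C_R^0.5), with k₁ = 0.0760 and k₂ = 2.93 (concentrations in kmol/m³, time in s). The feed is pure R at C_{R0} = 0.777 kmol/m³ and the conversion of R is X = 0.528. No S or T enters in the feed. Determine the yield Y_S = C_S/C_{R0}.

Exit C_R = C_{R0}(1−X) = 0.777×0.472 = 0.3667 kmol/m³.
Rates in a CSTR are evaluated at the outlet concentration: r_S = 0.0760×0.3667^1.5 = 0.01688, r_T = 2.93×0.3667^0.5 = 1.774.
Fraction of consumed R going to S: r_S/(r_S+r_T) = 0.009423.
C_S = 0.009423·C_{R0}·X = 0.009423×0.777×0.528 = 0.00387 kmol/m³; Y_S = C_S/C_{R0} = 0.00498.

0.00498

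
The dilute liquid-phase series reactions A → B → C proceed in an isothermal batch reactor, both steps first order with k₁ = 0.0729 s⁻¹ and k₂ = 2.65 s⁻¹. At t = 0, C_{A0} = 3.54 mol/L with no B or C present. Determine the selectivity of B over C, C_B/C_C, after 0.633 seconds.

0.930

Solving the coupled first-order balances gives C_B(t) = [k₁/(k₂−k₁)]·C_{A0}·(e^(−k₁t) − e^(−k₂t)).
e^(−k₁t) = e^(−0.0729×0.633) = e^(−0.04615) = 0.9549; e^(−k₂t) = e^(−1.677) = 0.1868.
C_B = 0.0729×3.54/(2.65−0.0729) × (0.9549−0.1868) = 0.1001×0.7681 = 0.07691 mol/L.
C_A = C_{A0}e^(−k₁t) = 3.380 mol/L, so C_C = C_{A0}−C_A−C_B = 0.08273 mol/L; C_B/C_C = 0.930.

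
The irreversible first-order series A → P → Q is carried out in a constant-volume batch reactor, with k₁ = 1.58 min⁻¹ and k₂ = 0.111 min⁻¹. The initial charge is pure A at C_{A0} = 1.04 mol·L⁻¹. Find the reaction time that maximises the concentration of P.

1.81 min

Setting dC_P/dt = 0 gives t_opt = ln(k₂/k₁)/(k₂−k₁).
= ln(0.111/1.58)/(0.111−1.58) = ln(0.07025)/-1.469 = -2.656/-1.469 = 1.81 min.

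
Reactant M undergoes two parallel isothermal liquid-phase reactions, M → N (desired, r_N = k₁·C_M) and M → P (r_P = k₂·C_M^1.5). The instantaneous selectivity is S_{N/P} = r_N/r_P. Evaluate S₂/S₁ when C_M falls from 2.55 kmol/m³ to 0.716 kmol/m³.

S_{N/P} = (k₁/k₂)·C_M^-0.5, so S₂/S₁ = (C_{M,2}/C_{M,1})^-0.5.
= (0.716/2.55)^(-0.5) = (0.2808)^(-0.5) = 1.89.
Selectivity toward N rises as C_M falls — low-concentration operation is favoured.

1.89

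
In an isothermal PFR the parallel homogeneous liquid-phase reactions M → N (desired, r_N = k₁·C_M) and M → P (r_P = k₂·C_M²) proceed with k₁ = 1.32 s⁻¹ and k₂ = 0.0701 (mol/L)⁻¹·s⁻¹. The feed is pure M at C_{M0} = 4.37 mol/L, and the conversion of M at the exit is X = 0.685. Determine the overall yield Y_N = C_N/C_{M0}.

0.595

C_M = C_{M0}(1−X) = 1.377 mol/L.
Along a PFR/batch, dC_N/dC_M = −r_N/(r_N+r_P) = −k₁/(k₁+k₂·C_M).
Integrating from C_{M0} to C_M: C_N = (1.32/0.0701)·ln[(1.32+0.0701·4.37)/(1.32+0.0701·1.38)] = 18.83·ln(1.626/1.416) = 2.601 mol/L.
Y_N = C_N/C_{M0} = 2.601/4.37 = 0.595.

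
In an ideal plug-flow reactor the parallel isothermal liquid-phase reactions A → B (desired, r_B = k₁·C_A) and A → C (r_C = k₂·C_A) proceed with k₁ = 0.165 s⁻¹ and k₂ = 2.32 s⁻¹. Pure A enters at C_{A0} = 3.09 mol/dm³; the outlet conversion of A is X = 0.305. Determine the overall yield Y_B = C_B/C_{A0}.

0.0203

C_A = C_{A0}(1−X) = 2.148 mol/dm³.
Both paths are first order in A, so the instantaneous fraction to B is constant: dC_B/d(−C_A) = k₁/(k₁+k₂) = 0.06640.
C_B = 0.06640·(C_{A0}−C_A) = 0.06640×0.9424 = 0.0626 mol/dm³.
Y_B = C_B/C_{A0} = 0.06258/3.09 = 0.0203.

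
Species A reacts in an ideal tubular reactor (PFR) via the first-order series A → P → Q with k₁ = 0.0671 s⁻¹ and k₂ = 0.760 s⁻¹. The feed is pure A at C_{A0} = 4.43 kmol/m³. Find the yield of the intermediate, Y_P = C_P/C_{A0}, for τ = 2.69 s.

The intermediate concentration in a first-order A→B→C sequence is C_P = k₁C_{A0}(e^(−k₁τ) − e^(−k₂τ))/(k₂−k₁).
e^(−k₁τ) = e^(−0.0671×2.69) = e^(−0.1805) = 0.8349; e^(−k₂τ) = e^(−2.044) = 0.1295.
C_P = 0.0671×4.43/(0.760−0.0671) × (0.8349−0.1295) = 0.4290×0.7054 = 0.3026 kmol/m³.
Y_P = C_P/C_{A0} = 0.3026/4.43 = 0.0683.

0.0683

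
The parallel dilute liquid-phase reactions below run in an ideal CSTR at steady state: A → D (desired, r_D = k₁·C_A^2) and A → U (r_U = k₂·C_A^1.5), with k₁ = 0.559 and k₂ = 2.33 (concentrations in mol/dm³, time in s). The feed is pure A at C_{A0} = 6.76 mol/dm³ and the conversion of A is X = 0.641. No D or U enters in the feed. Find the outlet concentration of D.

1.18 mol/dm³

Exit C_A = C_{A0}(1−X) = 6.76×0.359 = 2.427 mol/dm³.
Rates in a CSTR are evaluated at the outlet concentration: r_D = 0.559×2.427^2 = 3.292, r_U = 2.33×2.427^1.5 = 8.809.
Fraction of consumed A going to D: r_D/(r_D+r_U) = 0.2721.
C_D = 0.2721·C_{A0}·X = 0.2721×6.76×0.641 = 1.18 mol/dm³.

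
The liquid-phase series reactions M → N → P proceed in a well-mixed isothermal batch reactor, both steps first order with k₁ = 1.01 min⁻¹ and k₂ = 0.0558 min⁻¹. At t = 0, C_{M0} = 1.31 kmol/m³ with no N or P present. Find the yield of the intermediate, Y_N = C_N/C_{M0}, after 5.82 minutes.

For first-order series with pure M initially, C_N(t) = k₁C_{M0}/(k₂−k₁)·(e^(−k₁t) − e^(−k₂t)).
e^(−k₁t) = e^(−1.01×5.82) = e^(−5.878) = 0.002800; e^(−k₂t) = e^(−0.3248) = 0.7227.
C_N = 1.01×1.31/(0.0558−1.01) × (0.002800−0.7227) = (-1.387)×(-0.7199) = 0.9982 kmol/m³.
Y_N = C_N/C_{M0} = 0.9982/1.31 = 0.762.

0.762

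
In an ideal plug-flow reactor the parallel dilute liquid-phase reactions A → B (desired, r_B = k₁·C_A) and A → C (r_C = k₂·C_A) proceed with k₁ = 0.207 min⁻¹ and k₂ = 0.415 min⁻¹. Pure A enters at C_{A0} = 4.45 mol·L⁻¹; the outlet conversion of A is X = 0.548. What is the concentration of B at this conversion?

C_A = C_{A0}(1−X) = 2.011 mol·L⁻¹.
Both paths are first order in A, so the instantaneous fraction to B is constant: dC_B/d(−C_A) = k₁/(k₁+k₂) = 0.3328.
C_B = 0.3328·(C_{A0}−C_A) = 0.3328×2.439 = 0.812 mol·L⁻¹.

0.812 mol·L⁻¹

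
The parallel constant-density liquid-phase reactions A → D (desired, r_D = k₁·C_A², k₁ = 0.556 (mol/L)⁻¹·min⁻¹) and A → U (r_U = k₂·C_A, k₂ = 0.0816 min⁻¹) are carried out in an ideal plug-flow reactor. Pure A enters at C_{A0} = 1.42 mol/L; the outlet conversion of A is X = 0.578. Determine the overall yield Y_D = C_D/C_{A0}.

0.501

C_A = C_{A0}(1−X) = 0.5992 mol/L.
Along a PFR/batch, dC_U/dC_A = −r_U/(r_D+r_U) = −k₂/(k₂+k₁·C_A).
Integrating from C_{A0} to C_A: C_U = (0.0816/0.556)·ln[(0.0816+0.556·1.42)/(0.0816+0.556·0.599)] = 0.1468·ln(0.8711/0.4148) = 0.1089 mol/L.
Then C_D = (C_{A0}−C_A) − C_U = 0.8208 − 0.1089 = 0.7119 mol/L.
Y_D = C_D/C_{A0} = 0.7119/1.42 = 0.501.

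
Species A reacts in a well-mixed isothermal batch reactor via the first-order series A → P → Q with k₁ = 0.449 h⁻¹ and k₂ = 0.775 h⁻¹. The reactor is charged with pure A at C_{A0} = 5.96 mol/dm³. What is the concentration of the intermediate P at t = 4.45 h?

For first-order series with pure A initially, C_P(t) = k₁C_{A0}/(k₂−k₁)·(e^(−k₁t) − e^(−k₂t)).
e^(−k₁t) = e^(−0.449×4.45) = e^(−1.998) = 0.1356; e^(−k₂t) = e^(−3.449) = 0.03179.
C_P = 0.449×5.96/(0.775−0.449) × (0.1356−0.03179) = 8.209×0.1038 = 0.8522 mol/dm³.

0.852 mol/dm³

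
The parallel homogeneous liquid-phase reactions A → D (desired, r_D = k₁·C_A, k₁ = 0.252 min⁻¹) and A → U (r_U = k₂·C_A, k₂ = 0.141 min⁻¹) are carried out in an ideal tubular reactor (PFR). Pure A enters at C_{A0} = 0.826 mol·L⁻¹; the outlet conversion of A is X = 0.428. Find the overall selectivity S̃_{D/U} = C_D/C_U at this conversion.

C_A = C_{A0}(1−X) = 0.4725 mol·L⁻¹.
Both paths are first order in A, so the instantaneous fraction to D is constant: dC_D/d(−C_A) = k₁/(k₁+k₂) = 0.6412.
C_D = 0.6412·(C_{A0}−C_A) = 0.6412×0.3535 = 0.227 mol·L⁻¹.
C_U = (C_{A0}−C_A)−C_D = 0.1268 mol·L⁻¹; S̃_{D/U} = 0.2267/0.1268 = 1.79.

1.79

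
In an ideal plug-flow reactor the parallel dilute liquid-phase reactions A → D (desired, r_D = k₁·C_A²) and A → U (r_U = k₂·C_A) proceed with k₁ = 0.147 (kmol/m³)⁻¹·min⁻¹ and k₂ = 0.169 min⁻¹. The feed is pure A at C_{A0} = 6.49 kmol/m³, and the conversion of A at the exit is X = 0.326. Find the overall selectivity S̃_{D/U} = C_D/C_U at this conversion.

C_A = C_{A0}(1−X) = 4.374 kmol/m³.
Along a PFR/batch, dC_U/dC_A = −r_U/(r_D+r_U) = −k₂/(k₂+k₁·C_A).
Integrating from C_{A0} to C_A: C_U = (0.169/0.147)·ln[(0.169+0.147·6.49)/(0.169+0.147·4.37)] = 1.150·ln(1.123/0.8120) = 0.3728 kmol/m³.
Then C_D = (C_{A0}−C_A) − C_U = 2.116 − 0.3728 = 1.743 kmol/m³.
S̃_{D/U} = C_D/C_U = 1.743/0.3728 = 4.68.

4.68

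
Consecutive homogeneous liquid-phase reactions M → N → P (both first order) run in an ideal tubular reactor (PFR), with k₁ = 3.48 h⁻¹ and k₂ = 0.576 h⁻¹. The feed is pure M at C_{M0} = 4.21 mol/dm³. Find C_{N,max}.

2.95 mol/dm³

At the optimum, C_{N,max}/C_{M0} = (k₁/k₂)^[k₂/(k₂−k₁)].
= (3.48/0.576)^(0.576/(0.576−3.48)) = (6.042)^(-0.1983) = 0.6999.
C_{N,max} = 0.6999×4.21 = 2.95 mol/dm³.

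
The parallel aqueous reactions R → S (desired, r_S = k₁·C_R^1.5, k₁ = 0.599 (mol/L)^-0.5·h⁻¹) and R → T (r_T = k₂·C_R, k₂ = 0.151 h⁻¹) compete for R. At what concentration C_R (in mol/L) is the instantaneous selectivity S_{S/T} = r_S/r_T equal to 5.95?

S_{S/T} = (k₁/k₂)·C_R^0.5 ⇒ C_R = (S·k₂/k₁)^(2).
= (5.95×0.151/0.599)^(2) = (1.500)^(2) = 2.25 mol/L.

2.25 mol/L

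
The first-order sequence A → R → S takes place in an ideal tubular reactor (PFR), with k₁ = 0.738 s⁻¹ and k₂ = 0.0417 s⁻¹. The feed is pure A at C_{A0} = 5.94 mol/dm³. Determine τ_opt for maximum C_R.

4.13 s

For first-order series the maximum of C_R occurs at τ_opt = ln(k₂/k₁)/(k₂−k₁).
= ln(0.0417/0.738)/(0.0417−0.738) = ln(0.05650)/-0.6963 = -2.873/-0.6963 = 4.13 s.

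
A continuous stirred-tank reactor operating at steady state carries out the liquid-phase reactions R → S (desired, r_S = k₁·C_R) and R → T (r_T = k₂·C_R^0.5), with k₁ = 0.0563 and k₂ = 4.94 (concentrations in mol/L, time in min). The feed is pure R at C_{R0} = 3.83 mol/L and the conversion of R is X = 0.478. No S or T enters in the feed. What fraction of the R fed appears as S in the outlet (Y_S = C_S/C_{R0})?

0.00758

Exit C_R = C_{R0}(1−X) = 3.83×0.522 = 1.999 mol/L.
Rates in a CSTR are evaluated at the outlet concentration: r_S = 0.0563×1.999 = 0.1126, r_T = 4.94×1.999^0.5 = 6.985.
Fraction of consumed R going to S: r_S/(r_S+r_T) = 0.01586.
C_S = 0.01586·C_{R0}·X = 0.01586×3.83×0.478 = 0.0290 mol/L; Y_S = C_S/C_{R0} = 0.00758.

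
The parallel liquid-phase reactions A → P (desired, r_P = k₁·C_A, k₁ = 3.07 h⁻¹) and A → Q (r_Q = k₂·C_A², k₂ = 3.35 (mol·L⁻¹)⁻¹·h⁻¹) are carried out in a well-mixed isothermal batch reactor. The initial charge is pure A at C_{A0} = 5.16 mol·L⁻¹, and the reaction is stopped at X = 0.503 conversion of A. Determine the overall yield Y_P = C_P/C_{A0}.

C_A = C_{A0}(1−X) = 2.565 mol·L⁻¹.
Along a PFR/batch, dC_P/dC_A = −r_P/(r_P+r_Q) = −k₁/(k₁+k₂·C_A).
Integrating from C_{A0} to C_A: C_P = (3.07/3.35)·ln[(3.07+3.35·5.16)/(3.07+3.35·2.56)] = 0.9164·ln(20.36/11.66) = 0.5105 mol·L⁻¹.
Y_P = C_P/C_{A0} = 0.5105/5.16 = 0.0989.

0.0989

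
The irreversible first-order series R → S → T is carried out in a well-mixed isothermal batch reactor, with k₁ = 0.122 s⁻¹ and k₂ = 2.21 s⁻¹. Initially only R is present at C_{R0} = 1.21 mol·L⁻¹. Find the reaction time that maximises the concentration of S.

Setting dC_S/dt = 0 gives t_opt = ln(k₂/k₁)/(k₂−k₁).
= ln(2.21/0.122)/(2.21−0.122) = ln(18.11)/2.088 = 2.897/2.088 = 1.39 s.

1.39 s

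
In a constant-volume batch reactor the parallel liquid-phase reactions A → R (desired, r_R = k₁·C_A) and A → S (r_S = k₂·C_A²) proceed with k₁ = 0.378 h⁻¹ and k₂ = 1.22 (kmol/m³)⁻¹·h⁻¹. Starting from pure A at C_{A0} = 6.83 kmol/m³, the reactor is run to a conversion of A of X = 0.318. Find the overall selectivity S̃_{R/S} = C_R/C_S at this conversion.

0.0546

C_A = C_{A0}(1−X) = 4.658 kmol/m³.
Along a PFR/batch, dC_R/dC_A = −r_R/(r_R+r_S) = −k₁/(k₁+k₂·C_A).
Integrating from C_{A0} to C_A: C_R = (0.378/1.22)·ln[(0.378+1.22·6.83)/(0.378+1.22·4.66)] = 0.3098·ln(8.711/6.061) = 0.1124 kmol/m³.
C_S = (C_{A0}−C_A)−C_R = 2.060 kmol/m³; S̃_{R/S} = 0.1124/2.060 = 0.0546.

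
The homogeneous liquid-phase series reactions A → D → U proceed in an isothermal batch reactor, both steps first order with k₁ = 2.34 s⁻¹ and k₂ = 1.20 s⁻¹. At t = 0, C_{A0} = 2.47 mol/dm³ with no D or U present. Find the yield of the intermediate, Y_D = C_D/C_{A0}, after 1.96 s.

The intermediate concentration in a first-order A→B→C sequence is C_D = k₁C_{A0}(e^(−k₁t) − e^(−k₂t))/(k₂−k₁).
e^(−k₁t) = e^(−2.34×1.96) = e^(−4.586) = 0.01019; e^(−k₂t) = e^(−2.352) = 0.09518.
C_D = 2.34×2.47/(1.20−2.34) × (0.01019−0.09518) = (-5.070)×(-0.08499) = 0.4309 mol/dm³.
Y_D = C_D/C_{A0} = 0.4309/2.47 = 0.174.

0.174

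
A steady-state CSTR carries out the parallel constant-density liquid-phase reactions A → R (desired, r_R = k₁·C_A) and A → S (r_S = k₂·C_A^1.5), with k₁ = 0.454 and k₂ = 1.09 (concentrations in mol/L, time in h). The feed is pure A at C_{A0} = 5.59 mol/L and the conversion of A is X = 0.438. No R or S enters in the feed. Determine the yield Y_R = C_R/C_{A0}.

0.0833

Exit C_A = C_{A0}(1−X) = 5.59×0.562 = 3.142 mol/L.
Rates in a CSTR are evaluated at the outlet concentration: r_R = 0.454×3.142 = 1.426, r_S = 1.09×3.142^1.5 = 6.069.
Fraction of consumed A going to R: r_R/(r_R+r_S) = 0.1903.
C_R = 0.1903·C_{A0}·X = 0.1903×5.59×0.438 = 0.466 mol/L; Y_R = C_R/C_{A0} = 0.0833.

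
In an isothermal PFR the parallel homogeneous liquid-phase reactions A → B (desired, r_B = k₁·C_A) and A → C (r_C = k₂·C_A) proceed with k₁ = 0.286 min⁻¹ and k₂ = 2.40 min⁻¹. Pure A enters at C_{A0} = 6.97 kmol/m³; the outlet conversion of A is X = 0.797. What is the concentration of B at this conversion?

0.591 kmol/m³

C_A = C_{A0}(1−X) = 1.415 kmol/m³.
Both paths are first order in A, so the instantaneous fraction to B is constant: dC_B/d(−C_A) = k₁/(k₁+k₂) = 0.1065.
C_B = 0.1065·(C_{A0}−C_A) = 0.1065×5.555 = 0.591 kmol/m³.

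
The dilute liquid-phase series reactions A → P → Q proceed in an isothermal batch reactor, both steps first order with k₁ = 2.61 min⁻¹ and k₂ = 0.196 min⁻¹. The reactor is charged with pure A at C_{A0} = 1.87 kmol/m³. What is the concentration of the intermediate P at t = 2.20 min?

Solving the coupled first-order balances gives C_P(t) = [k₁/(k₂−k₁)]·C_{A0}·(e^(−k₁t) − e^(−k₂t)).
e^(−k₁t) = e^(−2.61×2.20) = e^(−5.742) = 0.003208; e^(−k₂t) = e^(−0.4312) = 0.6497.
C_P = 2.61×1.87/(0.196−2.61) × (0.003208−0.6497) = (-2.022)×(-0.6465) = 1.307 kmol/m³.

1.31 kmol/m³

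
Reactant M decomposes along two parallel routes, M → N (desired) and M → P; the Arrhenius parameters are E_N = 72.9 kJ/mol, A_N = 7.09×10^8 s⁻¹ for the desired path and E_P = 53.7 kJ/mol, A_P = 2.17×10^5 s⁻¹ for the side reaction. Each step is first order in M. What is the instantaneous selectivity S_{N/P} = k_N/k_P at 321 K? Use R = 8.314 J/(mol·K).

Since both paths have the same order in M, the concentration cancels and S_{N/P} = k_N/k_P = (A_N/A_P)·exp[(E_P−E_N)/(RT)].
(E_P−E_N)/(RT) = (53.7−72.9)×10³/(8.314×321) = -19200/2669 = -7.194.
k_N/k_P = (7.09×10^8/2.17×10^5)·exp(-7.194) = 3267 × 7.509×10^-4 = 2.45.

2.45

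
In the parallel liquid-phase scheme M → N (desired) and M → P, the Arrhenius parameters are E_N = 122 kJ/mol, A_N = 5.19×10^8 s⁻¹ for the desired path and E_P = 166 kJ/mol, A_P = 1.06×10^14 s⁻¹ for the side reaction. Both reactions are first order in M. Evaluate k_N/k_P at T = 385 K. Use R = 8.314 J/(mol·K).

4.57

With equal orders, S_{N/P} = k_N/k_P = (A_N/A_P)·exp[(E_P−E_N)/(RT)].
(E_P−E_N)/(RT) = (166−122)×10³/(8.314×385) = 44000/3201 = 13.75.
k_N/k_P = (5.19×10^8/1.06×10^14)·exp(13.75) = 4.896×10^-6 × 9.330×10^5 = 4.57.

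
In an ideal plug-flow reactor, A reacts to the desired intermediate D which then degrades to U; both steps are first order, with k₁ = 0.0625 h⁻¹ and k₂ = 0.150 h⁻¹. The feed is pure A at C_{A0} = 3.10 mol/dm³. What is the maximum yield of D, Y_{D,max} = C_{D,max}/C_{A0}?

0.223

Evaluating C_D at τ_opt = ln(k₂/k₁)/(k₂−k₁) gives C_{D,max}/C_{A0} = (k₁/k₂)^[k₂/(k₂−k₁)].
= (0.0625/0.150)^(0.150/(0.150−0.0625)) = (0.4167)^(1.714) = 0.2230.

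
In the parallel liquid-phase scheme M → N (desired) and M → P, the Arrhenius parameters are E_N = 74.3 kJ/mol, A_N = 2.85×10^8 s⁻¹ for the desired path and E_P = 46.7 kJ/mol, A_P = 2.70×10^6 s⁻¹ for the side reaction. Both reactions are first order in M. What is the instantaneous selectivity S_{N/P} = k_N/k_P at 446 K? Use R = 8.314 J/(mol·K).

With equal orders, S_{N/P} = k_N/k_P = (A_N/A_P)·exp[(E_P−E_N)/(RT)].
(E_P−E_N)/(RT) = (46.7−74.3)×10³/(8.314×446) = -27600/3708 = -7.443.
k_N/k_P = (2.85×10^8/2.70×10^6)·exp(-7.443) = 105.6 × 5.854×10^-4 = 0.0618.
Since E_N > E_P, raising the temperature improves selectivity toward N.

0.0618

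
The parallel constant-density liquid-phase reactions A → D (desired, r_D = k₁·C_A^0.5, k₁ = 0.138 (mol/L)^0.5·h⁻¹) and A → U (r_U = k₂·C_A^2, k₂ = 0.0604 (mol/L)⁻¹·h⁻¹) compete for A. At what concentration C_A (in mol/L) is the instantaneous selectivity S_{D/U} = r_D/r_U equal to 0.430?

S_{D/U} = (k₁/k₂)·C_A^-1.5 ⇒ C_A = (S·k₂/k₁)^(1/(-1.5)).
= (0.430×0.0604/0.138)^(-0.6667) = (0.1882)^(-0.6667) = 3.04 mol/L.

3.04 mol/L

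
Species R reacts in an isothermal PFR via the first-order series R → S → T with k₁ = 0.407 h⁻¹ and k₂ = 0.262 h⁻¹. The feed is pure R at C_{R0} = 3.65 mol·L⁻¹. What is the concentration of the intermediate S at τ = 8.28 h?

Solving the coupled first-order balances gives C_S(τ) = [k₁/(k₂−k₁)]·C_{R0}·(e^(−k₁τ) − e^(−k₂τ)).
e^(−k₁τ) = e^(−0.407×8.28) = e^(−3.370) = 0.03439; e^(−k₂τ) = e^(−2.169) = 0.1143.
C_S = 0.407×3.65/(0.262−0.407) × (0.03439−0.1143) = (-10.25)×(-0.07986) = 0.8182 mol·L⁻¹.

0.818 mol·L⁻¹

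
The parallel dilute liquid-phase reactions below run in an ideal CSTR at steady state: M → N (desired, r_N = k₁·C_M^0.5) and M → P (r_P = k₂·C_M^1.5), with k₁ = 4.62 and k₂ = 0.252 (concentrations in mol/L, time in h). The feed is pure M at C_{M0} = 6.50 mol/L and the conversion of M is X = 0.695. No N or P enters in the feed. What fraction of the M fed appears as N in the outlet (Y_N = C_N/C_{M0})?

0.627

Exit C_M = C_{M0}(1−X) = 6.50×0.305 = 1.983 mol/L.
In a CSTR the entire volume is at exit conditions, so r_N = 4.62×1.983^0.5 = 6.505 and r_P = 0.252×1.983^1.5 = 0.7034.
Fraction of consumed M going to N: r_N/(r_N+r_P) = 0.9024.
C_N = 0.9024·C_{M0}·X = 0.9024×6.50×0.695 = 4.08 mol/L; Y_N = C_N/C_{M0} = 0.627.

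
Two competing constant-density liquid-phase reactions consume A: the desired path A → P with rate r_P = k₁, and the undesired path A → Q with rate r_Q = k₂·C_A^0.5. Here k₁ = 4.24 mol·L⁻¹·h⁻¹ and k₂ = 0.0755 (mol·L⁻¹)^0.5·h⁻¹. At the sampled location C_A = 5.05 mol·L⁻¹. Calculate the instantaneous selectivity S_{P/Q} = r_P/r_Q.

25.0

S_{P/Q} = r_P/r_Q = (k₁)/(k₂·C_A^0.5) = (k₁/k₂)·C_A^-0.5.
= (4.24) / (0.0755×5.050^0.5) = 4.240/0.1697 = 25.0.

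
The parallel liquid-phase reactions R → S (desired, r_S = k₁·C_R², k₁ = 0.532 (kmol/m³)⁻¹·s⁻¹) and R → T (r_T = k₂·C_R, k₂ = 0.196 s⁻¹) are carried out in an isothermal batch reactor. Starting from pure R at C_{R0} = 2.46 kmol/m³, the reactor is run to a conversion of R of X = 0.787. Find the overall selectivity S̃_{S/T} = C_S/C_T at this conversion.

C_R = C_{R0}(1−X) = 0.5240 kmol/m³.
Along a PFR/batch, dC_T/dC_R = −r_T/(r_S+r_T) = −k₂/(k₂+k₁·C_R).
Integrating from C_{R0} to C_R: C_T = (0.196/0.532)·ln[(0.196+0.532·2.46)/(0.196+0.532·0.524)] = 0.3684·ln(1.505/0.4748) = 0.4250 kmol/m³.
Then C_S = (C_{R0}−C_R) − C_T = 1.936 − 0.4250 = 1.511 kmol/m³.
S̃_{S/T} = C_S/C_T = 1.511/0.4250 = 3.56.

3.56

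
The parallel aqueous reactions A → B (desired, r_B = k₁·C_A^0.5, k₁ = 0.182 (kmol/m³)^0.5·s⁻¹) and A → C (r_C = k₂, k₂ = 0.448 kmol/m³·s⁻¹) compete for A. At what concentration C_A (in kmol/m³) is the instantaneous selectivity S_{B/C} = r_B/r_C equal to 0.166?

0.167 kmol/m³

S_{B/C} = (k₁/k₂)·C_A^0.5 ⇒ C_A = (S·k₂/k₁)^(2).
= (0.166×0.448/0.182)^(2) = (0.4086)^(2) = 0.167 kmol/m³.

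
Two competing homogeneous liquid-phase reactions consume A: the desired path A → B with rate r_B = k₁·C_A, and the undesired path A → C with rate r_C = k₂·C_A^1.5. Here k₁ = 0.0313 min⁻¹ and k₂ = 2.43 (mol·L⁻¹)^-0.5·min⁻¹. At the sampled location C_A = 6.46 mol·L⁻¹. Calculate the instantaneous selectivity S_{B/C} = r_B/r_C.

S_{B/C} = r_B/r_C = (k₁·C_A)/(k₂·C_A^1.5) = (k₁/k₂)·C_A^-0.5.
= (0.0313×6.460) / (2.43×6.460^1.5) = 0.2022/39.90 = 0.00507.
The undesired path is higher order in A, so low C_A (CSTR or dilute feed) favours B.

0.00507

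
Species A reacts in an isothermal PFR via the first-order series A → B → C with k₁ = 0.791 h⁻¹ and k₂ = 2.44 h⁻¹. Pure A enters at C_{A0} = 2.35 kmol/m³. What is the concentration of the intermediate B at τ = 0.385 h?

0.391 kmol/m³

Solving the coupled first-order balances gives C_B(τ) = [k₁/(k₂−k₁)]·C_{A0}·(e^(−k₁τ) − e^(−k₂τ)).
e^(−k₁τ) = e^(−0.791×0.385) = e^(−0.3045) = 0.7375; e^(−k₂τ) = e^(−0.9394) = 0.3909.
C_B = 0.791×2.35/(2.44−0.791) × (0.7375−0.3909) = 1.127×0.3466 = 0.3907 kmol/m³.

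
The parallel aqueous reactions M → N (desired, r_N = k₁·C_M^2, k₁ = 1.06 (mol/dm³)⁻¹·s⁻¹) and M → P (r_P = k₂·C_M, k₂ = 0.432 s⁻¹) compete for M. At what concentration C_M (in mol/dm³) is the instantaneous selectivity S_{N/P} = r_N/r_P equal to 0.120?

0.0489 mol/dm³

S_{N/P} = (k₁/k₂)·C_M ⇒ C_M = S·k₂/k₁.
= 0.120×0.432/1.06 = 0.0489 mol/dm³.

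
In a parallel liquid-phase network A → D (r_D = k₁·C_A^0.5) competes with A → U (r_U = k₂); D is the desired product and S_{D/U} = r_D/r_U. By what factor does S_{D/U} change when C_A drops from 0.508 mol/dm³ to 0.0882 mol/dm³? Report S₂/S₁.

S_{D/U} = (k₁/k₂)·C_A^0.5, so S₂/S₁ = (C_{A,2}/C_{A,1})^0.5.
= (0.0882/0.508)^0.5 = (0.1736)^0.5 = 0.417.

0.417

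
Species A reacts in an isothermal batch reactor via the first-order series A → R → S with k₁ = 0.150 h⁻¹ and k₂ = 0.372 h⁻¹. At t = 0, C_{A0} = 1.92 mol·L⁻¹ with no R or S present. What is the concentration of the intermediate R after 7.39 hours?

0.345 mol·L⁻¹

Solving the coupled first-order balances gives C_R(t) = [k₁/(k₂−k₁)]·C_{A0}·(e^(−k₁t) − e^(−k₂t)).
e^(−k₁t) = e^(−0.150×7.39) = e^(−1.108) = 0.3301; e^(−k₂t) = e^(−2.749) = 0.06399.
C_R = 0.150×1.92/(0.372−0.150) × (0.3301−0.06399) = 1.297×0.2661 = 0.3452 mol·L⁻¹.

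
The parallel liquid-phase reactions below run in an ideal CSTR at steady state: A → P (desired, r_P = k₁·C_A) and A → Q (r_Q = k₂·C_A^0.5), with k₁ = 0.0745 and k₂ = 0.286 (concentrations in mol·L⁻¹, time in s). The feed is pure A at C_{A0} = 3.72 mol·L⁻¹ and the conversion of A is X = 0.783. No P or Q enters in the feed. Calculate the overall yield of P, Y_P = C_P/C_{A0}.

0.148

Exit C_A = C_{A0}(1−X) = 3.72×0.217 = 0.8072 mol·L⁻¹.
A CSTR operates uniformly at the exit composition, giving r_P = 0.06014 and r_Q = 0.2570 (each k·C_A^n at C_A = 0.8072).
Fraction of consumed A going to P: r_P/(r_P+r_Q) = 0.1897.
C_P = 0.1897·C_{A0}·X = 0.1897×3.72×0.783 = 0.552 mol·L⁻¹; Y_P = C_P/C_{A0} = 0.148.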